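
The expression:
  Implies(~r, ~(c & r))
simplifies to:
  True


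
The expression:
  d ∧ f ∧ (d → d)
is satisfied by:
  {d: True, f: True}


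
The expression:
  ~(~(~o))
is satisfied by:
  {o: False}


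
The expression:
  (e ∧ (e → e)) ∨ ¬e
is always true.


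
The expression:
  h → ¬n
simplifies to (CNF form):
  ¬h ∨ ¬n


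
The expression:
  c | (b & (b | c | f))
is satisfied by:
  {b: True, c: True}
  {b: True, c: False}
  {c: True, b: False}


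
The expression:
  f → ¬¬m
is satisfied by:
  {m: True, f: False}
  {f: False, m: False}
  {f: True, m: True}


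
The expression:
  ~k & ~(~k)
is never true.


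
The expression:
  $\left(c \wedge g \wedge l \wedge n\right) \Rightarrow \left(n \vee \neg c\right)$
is always true.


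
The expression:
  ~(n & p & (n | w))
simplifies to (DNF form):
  ~n | ~p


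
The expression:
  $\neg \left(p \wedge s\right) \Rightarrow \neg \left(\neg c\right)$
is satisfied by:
  {c: True, s: True, p: True}
  {c: True, s: True, p: False}
  {c: True, p: True, s: False}
  {c: True, p: False, s: False}
  {s: True, p: True, c: False}


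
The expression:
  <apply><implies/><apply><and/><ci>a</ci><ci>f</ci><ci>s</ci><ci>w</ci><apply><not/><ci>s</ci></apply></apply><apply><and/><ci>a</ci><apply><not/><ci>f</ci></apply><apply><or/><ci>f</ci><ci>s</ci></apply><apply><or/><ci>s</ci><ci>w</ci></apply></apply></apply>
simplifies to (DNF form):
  <true/>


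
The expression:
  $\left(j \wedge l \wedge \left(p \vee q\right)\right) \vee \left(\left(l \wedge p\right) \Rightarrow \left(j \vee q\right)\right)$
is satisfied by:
  {j: True, q: True, l: False, p: False}
  {j: True, l: False, q: False, p: False}
  {q: True, j: False, l: False, p: False}
  {j: False, l: False, q: False, p: False}
  {p: True, j: True, q: True, l: False}
  {p: True, j: True, l: False, q: False}
  {p: True, q: True, j: False, l: False}
  {p: True, j: False, l: False, q: False}
  {j: True, l: True, q: True, p: False}
  {j: True, l: True, p: False, q: False}
  {l: True, q: True, p: False, j: False}
  {l: True, p: False, q: False, j: False}
  {j: True, l: True, p: True, q: True}
  {j: True, l: True, p: True, q: False}
  {l: True, p: True, q: True, j: False}


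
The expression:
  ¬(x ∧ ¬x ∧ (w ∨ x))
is always true.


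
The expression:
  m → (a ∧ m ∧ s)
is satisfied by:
  {s: True, a: True, m: False}
  {s: True, a: False, m: False}
  {a: True, s: False, m: False}
  {s: False, a: False, m: False}
  {s: True, m: True, a: True}


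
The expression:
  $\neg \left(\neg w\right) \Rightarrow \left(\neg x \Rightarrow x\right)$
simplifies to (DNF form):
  $x \vee \neg w$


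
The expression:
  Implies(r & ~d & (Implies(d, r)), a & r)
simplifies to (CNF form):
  a | d | ~r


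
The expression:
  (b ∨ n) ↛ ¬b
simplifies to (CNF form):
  b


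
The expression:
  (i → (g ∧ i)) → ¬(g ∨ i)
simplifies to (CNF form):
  ¬g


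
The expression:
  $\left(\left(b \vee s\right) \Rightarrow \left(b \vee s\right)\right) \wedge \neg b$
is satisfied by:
  {b: False}


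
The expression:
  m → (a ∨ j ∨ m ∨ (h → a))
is always true.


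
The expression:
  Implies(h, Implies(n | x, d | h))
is always true.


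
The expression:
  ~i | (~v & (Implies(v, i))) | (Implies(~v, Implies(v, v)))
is always true.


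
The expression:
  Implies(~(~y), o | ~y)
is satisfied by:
  {o: True, y: False}
  {y: False, o: False}
  {y: True, o: True}


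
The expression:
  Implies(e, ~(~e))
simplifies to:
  True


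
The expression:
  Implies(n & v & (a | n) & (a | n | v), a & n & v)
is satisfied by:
  {a: True, v: False, n: False}
  {v: False, n: False, a: False}
  {a: True, n: True, v: False}
  {n: True, v: False, a: False}
  {a: True, v: True, n: False}
  {v: True, a: False, n: False}
  {a: True, n: True, v: True}


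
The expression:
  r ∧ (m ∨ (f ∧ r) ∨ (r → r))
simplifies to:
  r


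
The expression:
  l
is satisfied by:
  {l: True}


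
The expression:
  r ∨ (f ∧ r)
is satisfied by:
  {r: True}


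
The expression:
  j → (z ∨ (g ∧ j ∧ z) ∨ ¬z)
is always true.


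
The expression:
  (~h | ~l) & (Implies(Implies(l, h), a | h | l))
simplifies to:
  (a & ~h) | (h & ~l) | (l & ~h)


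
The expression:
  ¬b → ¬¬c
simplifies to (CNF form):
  b ∨ c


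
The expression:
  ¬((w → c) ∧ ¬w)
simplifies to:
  w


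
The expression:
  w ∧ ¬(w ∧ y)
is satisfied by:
  {w: True, y: False}


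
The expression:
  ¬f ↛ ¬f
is never true.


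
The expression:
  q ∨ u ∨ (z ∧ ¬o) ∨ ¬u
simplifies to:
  True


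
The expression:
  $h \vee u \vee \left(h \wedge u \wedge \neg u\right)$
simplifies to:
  $h \vee u$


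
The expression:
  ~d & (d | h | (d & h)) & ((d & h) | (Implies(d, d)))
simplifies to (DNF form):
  h & ~d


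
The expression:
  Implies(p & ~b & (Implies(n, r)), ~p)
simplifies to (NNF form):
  b | ~p | (n & ~r)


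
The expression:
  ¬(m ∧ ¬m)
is always true.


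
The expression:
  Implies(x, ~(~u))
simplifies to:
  u | ~x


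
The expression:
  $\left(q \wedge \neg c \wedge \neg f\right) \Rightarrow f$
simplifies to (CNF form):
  $c \vee f \vee \neg q$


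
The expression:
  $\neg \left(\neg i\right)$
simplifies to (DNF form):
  $i$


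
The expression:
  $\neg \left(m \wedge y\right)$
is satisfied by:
  {m: False, y: False}
  {y: True, m: False}
  {m: True, y: False}


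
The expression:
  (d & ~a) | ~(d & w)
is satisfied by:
  {w: False, d: False, a: False}
  {a: True, w: False, d: False}
  {d: True, w: False, a: False}
  {a: True, d: True, w: False}
  {w: True, a: False, d: False}
  {a: True, w: True, d: False}
  {d: True, w: True, a: False}


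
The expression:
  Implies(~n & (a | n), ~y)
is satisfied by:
  {n: True, y: False, a: False}
  {y: False, a: False, n: False}
  {n: True, a: True, y: False}
  {a: True, y: False, n: False}
  {n: True, y: True, a: False}
  {y: True, n: False, a: False}
  {n: True, a: True, y: True}


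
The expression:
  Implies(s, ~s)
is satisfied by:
  {s: False}


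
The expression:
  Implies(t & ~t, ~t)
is always true.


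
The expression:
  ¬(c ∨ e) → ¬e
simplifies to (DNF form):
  True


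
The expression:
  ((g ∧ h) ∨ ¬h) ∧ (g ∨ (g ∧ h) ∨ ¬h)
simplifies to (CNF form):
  g ∨ ¬h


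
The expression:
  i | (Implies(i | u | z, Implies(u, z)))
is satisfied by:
  {i: True, z: True, u: False}
  {i: True, u: False, z: False}
  {z: True, u: False, i: False}
  {z: False, u: False, i: False}
  {i: True, z: True, u: True}
  {i: True, u: True, z: False}
  {z: True, u: True, i: False}


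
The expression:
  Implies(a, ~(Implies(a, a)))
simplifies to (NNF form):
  ~a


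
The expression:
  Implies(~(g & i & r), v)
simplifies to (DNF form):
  v | (g & i & r)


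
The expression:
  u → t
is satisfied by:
  {t: True, u: False}
  {u: False, t: False}
  {u: True, t: True}


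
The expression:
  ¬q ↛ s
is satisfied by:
  {s: True, q: False}
  {q: False, s: False}
  {q: True, s: True}


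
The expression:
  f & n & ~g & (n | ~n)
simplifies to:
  f & n & ~g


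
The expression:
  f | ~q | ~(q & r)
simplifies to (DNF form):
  f | ~q | ~r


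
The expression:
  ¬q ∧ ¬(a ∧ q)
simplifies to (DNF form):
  ¬q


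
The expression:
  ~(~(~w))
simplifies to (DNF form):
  ~w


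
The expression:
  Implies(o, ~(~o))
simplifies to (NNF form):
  True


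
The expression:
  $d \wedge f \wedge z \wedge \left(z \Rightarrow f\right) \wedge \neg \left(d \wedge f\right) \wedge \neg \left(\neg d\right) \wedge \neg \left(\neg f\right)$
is never true.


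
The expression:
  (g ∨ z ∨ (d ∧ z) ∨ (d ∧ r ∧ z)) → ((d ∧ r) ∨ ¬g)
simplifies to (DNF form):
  (d ∧ r) ∨ ¬g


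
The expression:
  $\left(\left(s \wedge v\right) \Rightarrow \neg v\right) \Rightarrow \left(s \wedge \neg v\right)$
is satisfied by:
  {s: True}


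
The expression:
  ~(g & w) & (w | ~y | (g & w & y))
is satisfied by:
  {y: False, w: False, g: False}
  {g: True, y: False, w: False}
  {w: True, y: False, g: False}
  {w: True, y: True, g: False}


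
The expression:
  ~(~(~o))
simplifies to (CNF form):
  ~o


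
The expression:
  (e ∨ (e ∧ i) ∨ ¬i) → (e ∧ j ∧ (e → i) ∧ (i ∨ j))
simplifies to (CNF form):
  i ∧ (j ∨ ¬e)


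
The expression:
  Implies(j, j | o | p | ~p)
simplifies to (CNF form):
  True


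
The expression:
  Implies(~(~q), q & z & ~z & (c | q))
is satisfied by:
  {q: False}


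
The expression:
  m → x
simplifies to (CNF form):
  x ∨ ¬m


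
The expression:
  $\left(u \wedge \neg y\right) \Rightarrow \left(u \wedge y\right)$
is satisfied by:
  {y: True, u: False}
  {u: False, y: False}
  {u: True, y: True}


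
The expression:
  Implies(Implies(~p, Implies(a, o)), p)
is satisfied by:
  {p: True, a: True, o: False}
  {p: True, a: False, o: False}
  {o: True, p: True, a: True}
  {o: True, p: True, a: False}
  {a: True, o: False, p: False}


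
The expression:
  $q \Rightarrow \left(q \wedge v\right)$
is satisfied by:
  {v: True, q: False}
  {q: False, v: False}
  {q: True, v: True}


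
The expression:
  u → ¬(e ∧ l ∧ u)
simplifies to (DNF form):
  ¬e ∨ ¬l ∨ ¬u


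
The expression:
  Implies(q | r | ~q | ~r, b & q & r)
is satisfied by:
  {r: True, b: True, q: True}


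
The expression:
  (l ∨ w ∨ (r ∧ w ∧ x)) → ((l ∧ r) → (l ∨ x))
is always true.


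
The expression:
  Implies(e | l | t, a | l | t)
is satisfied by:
  {a: True, t: True, l: True, e: False}
  {a: True, t: True, e: False, l: False}
  {a: True, l: True, e: False, t: False}
  {a: True, e: False, l: False, t: False}
  {t: True, l: True, e: False, a: False}
  {t: True, e: False, l: False, a: False}
  {l: True, t: False, e: False, a: False}
  {t: False, e: False, l: False, a: False}
  {t: True, a: True, e: True, l: True}
  {t: True, a: True, e: True, l: False}
  {a: True, e: True, l: True, t: False}
  {a: True, e: True, t: False, l: False}
  {l: True, e: True, t: True, a: False}
  {e: True, t: True, a: False, l: False}
  {e: True, l: True, a: False, t: False}


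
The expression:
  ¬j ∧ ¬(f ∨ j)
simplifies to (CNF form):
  ¬f ∧ ¬j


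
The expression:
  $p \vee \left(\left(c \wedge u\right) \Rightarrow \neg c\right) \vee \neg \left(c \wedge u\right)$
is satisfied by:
  {p: True, u: False, c: False}
  {u: False, c: False, p: False}
  {p: True, c: True, u: False}
  {c: True, u: False, p: False}
  {p: True, u: True, c: False}
  {u: True, p: False, c: False}
  {p: True, c: True, u: True}


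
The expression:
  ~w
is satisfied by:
  {w: False}


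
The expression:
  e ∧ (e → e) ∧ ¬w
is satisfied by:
  {e: True, w: False}


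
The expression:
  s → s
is always true.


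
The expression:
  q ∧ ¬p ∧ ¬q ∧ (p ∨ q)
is never true.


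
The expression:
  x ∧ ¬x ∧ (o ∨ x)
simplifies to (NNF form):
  False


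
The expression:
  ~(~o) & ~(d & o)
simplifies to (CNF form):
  o & ~d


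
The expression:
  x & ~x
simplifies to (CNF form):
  False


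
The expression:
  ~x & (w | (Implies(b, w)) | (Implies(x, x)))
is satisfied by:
  {x: False}


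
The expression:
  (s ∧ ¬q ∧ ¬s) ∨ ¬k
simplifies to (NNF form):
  ¬k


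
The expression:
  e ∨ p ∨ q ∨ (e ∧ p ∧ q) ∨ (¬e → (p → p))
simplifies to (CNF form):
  True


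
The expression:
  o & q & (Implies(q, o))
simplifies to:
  o & q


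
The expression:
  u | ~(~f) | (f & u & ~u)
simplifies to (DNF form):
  f | u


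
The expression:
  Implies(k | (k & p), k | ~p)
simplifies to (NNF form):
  True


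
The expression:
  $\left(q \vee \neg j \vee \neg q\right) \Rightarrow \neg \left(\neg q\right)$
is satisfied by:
  {q: True}


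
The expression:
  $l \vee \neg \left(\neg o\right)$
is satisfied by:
  {o: True, l: True}
  {o: True, l: False}
  {l: True, o: False}


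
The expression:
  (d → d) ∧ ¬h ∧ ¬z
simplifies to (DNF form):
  ¬h ∧ ¬z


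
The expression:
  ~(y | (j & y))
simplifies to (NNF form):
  ~y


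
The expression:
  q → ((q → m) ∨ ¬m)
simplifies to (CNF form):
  True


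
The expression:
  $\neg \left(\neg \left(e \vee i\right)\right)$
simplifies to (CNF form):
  $e \vee i$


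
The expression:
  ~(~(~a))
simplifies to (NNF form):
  ~a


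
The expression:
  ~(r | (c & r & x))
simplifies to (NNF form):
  ~r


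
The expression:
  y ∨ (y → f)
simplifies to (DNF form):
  True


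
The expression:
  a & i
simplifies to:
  a & i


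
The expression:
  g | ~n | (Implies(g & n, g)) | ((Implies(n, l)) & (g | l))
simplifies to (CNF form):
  True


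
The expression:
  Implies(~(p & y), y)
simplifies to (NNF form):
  y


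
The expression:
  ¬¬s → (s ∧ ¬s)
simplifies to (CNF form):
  ¬s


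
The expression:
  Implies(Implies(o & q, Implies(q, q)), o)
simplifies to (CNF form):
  o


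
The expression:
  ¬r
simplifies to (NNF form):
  ¬r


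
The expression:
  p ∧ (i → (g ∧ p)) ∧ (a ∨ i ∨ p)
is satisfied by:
  {p: True, g: True, i: False}
  {p: True, g: False, i: False}
  {p: True, i: True, g: True}


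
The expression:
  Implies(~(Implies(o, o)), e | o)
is always true.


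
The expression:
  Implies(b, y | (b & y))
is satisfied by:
  {y: True, b: False}
  {b: False, y: False}
  {b: True, y: True}


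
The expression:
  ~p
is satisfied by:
  {p: False}


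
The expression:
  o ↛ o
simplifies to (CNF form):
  False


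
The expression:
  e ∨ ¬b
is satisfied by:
  {e: True, b: False}
  {b: False, e: False}
  {b: True, e: True}


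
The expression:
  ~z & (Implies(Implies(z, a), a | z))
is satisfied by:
  {a: True, z: False}


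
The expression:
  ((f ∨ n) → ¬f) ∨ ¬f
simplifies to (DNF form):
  ¬f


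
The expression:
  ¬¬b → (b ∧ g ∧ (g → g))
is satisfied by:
  {g: True, b: False}
  {b: False, g: False}
  {b: True, g: True}


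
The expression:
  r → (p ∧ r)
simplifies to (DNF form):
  p ∨ ¬r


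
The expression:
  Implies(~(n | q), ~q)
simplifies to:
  True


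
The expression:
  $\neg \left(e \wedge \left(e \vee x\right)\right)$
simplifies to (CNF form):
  $\neg e$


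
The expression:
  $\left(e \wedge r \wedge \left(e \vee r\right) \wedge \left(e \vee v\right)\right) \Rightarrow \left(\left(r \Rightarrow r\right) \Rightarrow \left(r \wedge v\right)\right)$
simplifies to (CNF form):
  $v \vee \neg e \vee \neg r$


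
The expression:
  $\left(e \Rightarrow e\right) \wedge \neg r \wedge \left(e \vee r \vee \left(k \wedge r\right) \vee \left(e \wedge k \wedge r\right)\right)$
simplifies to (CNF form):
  $e \wedge \neg r$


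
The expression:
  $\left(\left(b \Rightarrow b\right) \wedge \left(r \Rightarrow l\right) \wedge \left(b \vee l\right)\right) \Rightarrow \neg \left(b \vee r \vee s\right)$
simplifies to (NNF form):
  $\left(r \vee \neg b\right) \wedge \left(\neg l \vee \neg r\right) \wedge \left(\neg l \vee \neg s\right)$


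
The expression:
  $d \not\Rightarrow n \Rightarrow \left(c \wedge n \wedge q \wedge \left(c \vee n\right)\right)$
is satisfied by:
  {n: True, d: False}
  {d: False, n: False}
  {d: True, n: True}


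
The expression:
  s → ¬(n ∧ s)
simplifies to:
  ¬n ∨ ¬s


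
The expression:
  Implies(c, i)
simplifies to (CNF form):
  i | ~c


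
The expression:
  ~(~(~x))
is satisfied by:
  {x: False}


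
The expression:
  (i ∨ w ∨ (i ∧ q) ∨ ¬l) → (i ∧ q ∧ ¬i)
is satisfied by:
  {l: True, i: False, w: False}


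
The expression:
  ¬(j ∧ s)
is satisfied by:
  {s: False, j: False}
  {j: True, s: False}
  {s: True, j: False}


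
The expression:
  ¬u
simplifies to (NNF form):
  ¬u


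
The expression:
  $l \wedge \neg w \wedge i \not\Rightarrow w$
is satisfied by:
  {i: True, l: True, w: False}


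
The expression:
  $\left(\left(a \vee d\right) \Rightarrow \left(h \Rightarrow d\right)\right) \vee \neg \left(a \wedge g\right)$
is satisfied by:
  {d: True, h: False, g: False, a: False}
  {a: False, h: False, d: False, g: False}
  {a: True, d: True, h: False, g: False}
  {a: True, h: False, d: False, g: False}
  {g: True, d: True, a: False, h: False}
  {g: True, a: False, h: False, d: False}
  {g: True, a: True, d: True, h: False}
  {g: True, a: True, h: False, d: False}
  {d: True, h: True, g: False, a: False}
  {h: True, g: False, d: False, a: False}
  {a: True, h: True, d: True, g: False}
  {a: True, h: True, g: False, d: False}
  {d: True, h: True, g: True, a: False}
  {h: True, g: True, a: False, d: False}
  {a: True, h: True, g: True, d: True}


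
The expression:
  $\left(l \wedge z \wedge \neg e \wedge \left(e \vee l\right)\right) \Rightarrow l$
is always true.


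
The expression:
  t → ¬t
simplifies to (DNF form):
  ¬t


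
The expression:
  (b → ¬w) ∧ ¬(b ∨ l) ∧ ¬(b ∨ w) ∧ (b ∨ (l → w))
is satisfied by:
  {w: False, l: False, b: False}


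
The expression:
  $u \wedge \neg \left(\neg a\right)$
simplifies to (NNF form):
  $a \wedge u$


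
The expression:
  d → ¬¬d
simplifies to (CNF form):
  True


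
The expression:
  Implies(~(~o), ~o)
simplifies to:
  ~o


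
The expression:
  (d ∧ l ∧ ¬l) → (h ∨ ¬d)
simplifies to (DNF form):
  True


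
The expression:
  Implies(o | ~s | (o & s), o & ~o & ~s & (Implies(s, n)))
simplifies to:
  s & ~o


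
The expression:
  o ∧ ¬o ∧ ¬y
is never true.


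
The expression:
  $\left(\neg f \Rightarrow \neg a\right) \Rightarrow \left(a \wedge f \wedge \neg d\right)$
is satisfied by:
  {a: True, d: False, f: False}
  {a: True, f: True, d: False}
  {a: True, d: True, f: False}


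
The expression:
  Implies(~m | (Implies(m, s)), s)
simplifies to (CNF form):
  m | s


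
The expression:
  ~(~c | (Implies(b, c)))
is never true.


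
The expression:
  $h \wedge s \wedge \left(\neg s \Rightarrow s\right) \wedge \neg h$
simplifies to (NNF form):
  $\text{False}$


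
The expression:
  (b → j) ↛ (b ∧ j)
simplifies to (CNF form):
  ¬b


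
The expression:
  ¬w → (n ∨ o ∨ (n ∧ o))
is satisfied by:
  {n: True, o: True, w: True}
  {n: True, o: True, w: False}
  {n: True, w: True, o: False}
  {n: True, w: False, o: False}
  {o: True, w: True, n: False}
  {o: True, w: False, n: False}
  {w: True, o: False, n: False}


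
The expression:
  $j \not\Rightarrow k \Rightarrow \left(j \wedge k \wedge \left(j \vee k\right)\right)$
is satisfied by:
  {k: True, j: False}
  {j: False, k: False}
  {j: True, k: True}


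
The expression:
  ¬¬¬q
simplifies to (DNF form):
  ¬q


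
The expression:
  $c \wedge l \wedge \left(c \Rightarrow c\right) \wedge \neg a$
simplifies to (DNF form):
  $c \wedge l \wedge \neg a$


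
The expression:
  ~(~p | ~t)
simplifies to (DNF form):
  p & t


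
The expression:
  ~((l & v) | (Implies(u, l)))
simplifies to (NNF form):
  u & ~l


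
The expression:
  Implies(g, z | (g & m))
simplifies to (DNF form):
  m | z | ~g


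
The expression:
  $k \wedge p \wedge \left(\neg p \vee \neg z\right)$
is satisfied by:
  {p: True, k: True, z: False}


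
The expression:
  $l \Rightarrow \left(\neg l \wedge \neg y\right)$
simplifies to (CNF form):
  $\neg l$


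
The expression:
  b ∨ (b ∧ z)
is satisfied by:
  {b: True}


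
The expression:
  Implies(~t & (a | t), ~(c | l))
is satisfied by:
  {t: True, c: False, l: False, a: False}
  {t: True, l: True, c: False, a: False}
  {t: True, c: True, l: False, a: False}
  {t: True, l: True, c: True, a: False}
  {t: False, c: False, l: False, a: False}
  {l: True, t: False, c: False, a: False}
  {c: True, t: False, l: False, a: False}
  {l: True, c: True, t: False, a: False}
  {a: True, t: True, c: False, l: False}
  {a: True, l: True, t: True, c: False}
  {a: True, t: True, c: True, l: False}
  {a: True, l: True, t: True, c: True}
  {a: True, t: False, c: False, l: False}


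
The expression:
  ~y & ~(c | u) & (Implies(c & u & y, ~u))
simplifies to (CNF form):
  ~c & ~u & ~y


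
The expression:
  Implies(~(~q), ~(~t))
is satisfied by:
  {t: True, q: False}
  {q: False, t: False}
  {q: True, t: True}


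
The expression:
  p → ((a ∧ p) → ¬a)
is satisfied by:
  {p: False, a: False}
  {a: True, p: False}
  {p: True, a: False}


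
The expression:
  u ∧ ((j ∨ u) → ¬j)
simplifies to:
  u ∧ ¬j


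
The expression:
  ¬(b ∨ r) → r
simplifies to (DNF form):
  b ∨ r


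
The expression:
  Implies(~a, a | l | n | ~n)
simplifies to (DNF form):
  True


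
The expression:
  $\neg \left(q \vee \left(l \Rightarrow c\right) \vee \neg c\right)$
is never true.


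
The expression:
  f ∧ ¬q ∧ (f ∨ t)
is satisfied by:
  {f: True, q: False}


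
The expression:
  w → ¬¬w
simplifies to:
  True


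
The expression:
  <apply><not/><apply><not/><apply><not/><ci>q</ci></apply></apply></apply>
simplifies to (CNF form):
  <apply><not/><ci>q</ci></apply>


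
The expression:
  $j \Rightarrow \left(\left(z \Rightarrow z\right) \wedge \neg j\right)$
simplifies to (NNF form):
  $\neg j$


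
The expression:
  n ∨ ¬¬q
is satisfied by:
  {n: True, q: True}
  {n: True, q: False}
  {q: True, n: False}


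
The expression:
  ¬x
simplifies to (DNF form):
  ¬x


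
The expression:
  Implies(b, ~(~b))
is always true.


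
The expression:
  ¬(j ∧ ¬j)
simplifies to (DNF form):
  True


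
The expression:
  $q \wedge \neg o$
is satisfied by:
  {q: True, o: False}


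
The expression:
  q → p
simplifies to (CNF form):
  p ∨ ¬q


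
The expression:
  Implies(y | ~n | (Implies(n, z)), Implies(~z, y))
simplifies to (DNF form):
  n | y | z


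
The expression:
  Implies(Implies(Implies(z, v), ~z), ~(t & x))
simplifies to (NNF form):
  ~t | ~x | (v & z)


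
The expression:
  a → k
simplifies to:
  k ∨ ¬a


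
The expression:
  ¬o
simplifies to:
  ¬o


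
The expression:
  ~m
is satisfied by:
  {m: False}


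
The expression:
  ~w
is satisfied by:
  {w: False}


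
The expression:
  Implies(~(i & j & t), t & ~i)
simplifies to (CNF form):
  t & (j | ~i)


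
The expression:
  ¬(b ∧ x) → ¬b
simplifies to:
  x ∨ ¬b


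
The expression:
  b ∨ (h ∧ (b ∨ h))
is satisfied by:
  {b: True, h: True}
  {b: True, h: False}
  {h: True, b: False}


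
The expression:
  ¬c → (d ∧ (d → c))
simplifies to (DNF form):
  c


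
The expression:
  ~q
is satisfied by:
  {q: False}


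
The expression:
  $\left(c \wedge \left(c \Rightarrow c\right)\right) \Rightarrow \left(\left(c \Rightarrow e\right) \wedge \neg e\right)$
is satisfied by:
  {c: False}


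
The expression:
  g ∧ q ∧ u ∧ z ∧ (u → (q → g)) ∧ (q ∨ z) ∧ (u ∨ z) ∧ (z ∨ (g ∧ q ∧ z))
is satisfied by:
  {z: True, g: True, u: True, q: True}


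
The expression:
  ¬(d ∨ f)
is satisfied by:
  {d: False, f: False}


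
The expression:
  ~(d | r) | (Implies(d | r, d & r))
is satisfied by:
  {d: False, r: False}
  {r: True, d: True}


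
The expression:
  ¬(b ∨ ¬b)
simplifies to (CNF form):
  False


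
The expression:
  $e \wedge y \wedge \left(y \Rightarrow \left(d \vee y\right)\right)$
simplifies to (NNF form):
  $e \wedge y$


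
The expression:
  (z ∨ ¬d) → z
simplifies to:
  d ∨ z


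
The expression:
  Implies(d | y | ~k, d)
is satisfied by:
  {d: True, k: True, y: False}
  {d: True, k: False, y: False}
  {d: True, y: True, k: True}
  {d: True, y: True, k: False}
  {k: True, y: False, d: False}


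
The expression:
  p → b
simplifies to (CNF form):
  b ∨ ¬p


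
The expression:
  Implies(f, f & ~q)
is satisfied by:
  {q: False, f: False}
  {f: True, q: False}
  {q: True, f: False}


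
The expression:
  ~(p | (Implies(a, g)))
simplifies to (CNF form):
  a & ~g & ~p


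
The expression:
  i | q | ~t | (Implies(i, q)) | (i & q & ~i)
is always true.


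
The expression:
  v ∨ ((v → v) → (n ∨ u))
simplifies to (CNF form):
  n ∨ u ∨ v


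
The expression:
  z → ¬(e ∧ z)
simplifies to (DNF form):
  ¬e ∨ ¬z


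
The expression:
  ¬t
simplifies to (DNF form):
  ¬t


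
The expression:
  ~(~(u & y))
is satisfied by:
  {u: True, y: True}


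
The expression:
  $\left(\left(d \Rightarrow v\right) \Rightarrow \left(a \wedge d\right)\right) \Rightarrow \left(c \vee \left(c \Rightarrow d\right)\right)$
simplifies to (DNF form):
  $\text{True}$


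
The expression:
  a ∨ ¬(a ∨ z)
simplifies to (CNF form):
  a ∨ ¬z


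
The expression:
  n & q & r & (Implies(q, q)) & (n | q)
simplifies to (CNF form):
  n & q & r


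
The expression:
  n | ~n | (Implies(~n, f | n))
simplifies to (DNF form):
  True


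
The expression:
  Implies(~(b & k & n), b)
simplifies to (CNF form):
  b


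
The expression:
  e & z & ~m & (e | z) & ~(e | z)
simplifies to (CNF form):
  False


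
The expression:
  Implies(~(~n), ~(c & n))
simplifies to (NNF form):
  ~c | ~n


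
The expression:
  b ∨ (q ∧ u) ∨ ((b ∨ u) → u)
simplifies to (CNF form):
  True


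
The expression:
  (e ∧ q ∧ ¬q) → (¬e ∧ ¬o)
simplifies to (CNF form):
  True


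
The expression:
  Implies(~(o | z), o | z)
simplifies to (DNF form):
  o | z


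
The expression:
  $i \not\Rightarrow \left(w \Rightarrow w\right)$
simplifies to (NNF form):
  $\text{False}$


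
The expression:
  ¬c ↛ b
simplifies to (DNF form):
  ¬b ∧ ¬c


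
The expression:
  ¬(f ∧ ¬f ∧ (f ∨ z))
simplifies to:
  True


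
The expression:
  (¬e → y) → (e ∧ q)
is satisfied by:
  {q: True, y: False, e: False}
  {q: False, y: False, e: False}
  {e: True, q: True, y: False}
  {e: True, y: True, q: True}


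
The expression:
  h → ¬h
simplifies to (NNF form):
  ¬h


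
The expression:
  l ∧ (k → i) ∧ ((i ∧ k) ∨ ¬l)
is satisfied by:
  {k: True, i: True, l: True}


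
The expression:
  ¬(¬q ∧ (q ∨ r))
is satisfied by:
  {q: True, r: False}
  {r: False, q: False}
  {r: True, q: True}


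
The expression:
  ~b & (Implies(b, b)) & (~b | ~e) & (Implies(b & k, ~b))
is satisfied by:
  {b: False}


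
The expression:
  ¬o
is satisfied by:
  {o: False}


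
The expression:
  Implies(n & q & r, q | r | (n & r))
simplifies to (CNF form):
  True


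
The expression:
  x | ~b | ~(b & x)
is always true.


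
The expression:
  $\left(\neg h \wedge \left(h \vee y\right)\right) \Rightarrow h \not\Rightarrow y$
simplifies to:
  $h \vee \neg y$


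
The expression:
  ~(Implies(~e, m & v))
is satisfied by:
  {e: False, m: False, v: False}
  {v: True, e: False, m: False}
  {m: True, e: False, v: False}


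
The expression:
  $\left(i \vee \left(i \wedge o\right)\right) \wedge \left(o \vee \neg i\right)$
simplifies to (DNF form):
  $i \wedge o$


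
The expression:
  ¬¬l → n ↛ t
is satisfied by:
  {n: True, t: False, l: False}
  {t: False, l: False, n: False}
  {n: True, t: True, l: False}
  {t: True, n: False, l: False}
  {l: True, n: True, t: False}


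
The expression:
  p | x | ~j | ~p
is always true.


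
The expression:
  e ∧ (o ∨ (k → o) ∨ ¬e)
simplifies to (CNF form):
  e ∧ (o ∨ ¬k)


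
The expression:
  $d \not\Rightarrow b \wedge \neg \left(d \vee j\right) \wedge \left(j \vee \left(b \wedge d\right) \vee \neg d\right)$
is never true.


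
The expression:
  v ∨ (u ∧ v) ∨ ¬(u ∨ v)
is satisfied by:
  {v: True, u: False}
  {u: False, v: False}
  {u: True, v: True}


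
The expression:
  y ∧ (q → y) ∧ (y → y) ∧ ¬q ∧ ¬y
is never true.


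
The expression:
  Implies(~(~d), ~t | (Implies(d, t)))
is always true.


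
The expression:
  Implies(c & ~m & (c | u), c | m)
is always true.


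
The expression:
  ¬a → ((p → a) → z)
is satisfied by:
  {a: True, z: True, p: True}
  {a: True, z: True, p: False}
  {a: True, p: True, z: False}
  {a: True, p: False, z: False}
  {z: True, p: True, a: False}
  {z: True, p: False, a: False}
  {p: True, z: False, a: False}


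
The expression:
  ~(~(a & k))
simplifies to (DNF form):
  a & k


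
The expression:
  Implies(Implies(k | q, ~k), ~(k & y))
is always true.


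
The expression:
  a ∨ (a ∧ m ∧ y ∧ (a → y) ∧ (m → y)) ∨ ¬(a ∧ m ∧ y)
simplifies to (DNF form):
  True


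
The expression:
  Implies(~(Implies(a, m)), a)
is always true.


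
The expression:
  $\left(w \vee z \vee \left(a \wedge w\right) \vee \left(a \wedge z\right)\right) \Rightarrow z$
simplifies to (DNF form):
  $z \vee \neg w$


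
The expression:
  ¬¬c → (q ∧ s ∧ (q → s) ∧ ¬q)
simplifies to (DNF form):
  ¬c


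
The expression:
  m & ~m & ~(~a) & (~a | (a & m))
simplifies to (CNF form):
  False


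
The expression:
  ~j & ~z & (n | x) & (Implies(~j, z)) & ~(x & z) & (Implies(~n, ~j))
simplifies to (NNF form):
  False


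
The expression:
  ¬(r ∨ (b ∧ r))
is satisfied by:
  {r: False}


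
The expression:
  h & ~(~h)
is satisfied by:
  {h: True}


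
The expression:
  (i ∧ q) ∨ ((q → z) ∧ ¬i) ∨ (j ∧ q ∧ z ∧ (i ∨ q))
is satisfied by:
  {z: True, i: False, q: False}
  {z: False, i: False, q: False}
  {q: True, z: True, i: False}
  {i: True, q: True, z: True}
  {i: True, q: True, z: False}


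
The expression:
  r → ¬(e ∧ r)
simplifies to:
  ¬e ∨ ¬r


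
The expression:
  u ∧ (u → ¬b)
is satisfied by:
  {u: True, b: False}


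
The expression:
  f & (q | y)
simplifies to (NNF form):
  f & (q | y)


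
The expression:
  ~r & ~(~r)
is never true.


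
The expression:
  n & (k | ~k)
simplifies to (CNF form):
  n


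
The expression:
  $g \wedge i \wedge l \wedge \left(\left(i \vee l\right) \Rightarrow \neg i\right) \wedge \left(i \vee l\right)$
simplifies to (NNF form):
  $\text{False}$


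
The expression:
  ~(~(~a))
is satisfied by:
  {a: False}


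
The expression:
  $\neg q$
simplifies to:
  $\neg q$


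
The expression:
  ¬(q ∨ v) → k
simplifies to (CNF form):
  k ∨ q ∨ v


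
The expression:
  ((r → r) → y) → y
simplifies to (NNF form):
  True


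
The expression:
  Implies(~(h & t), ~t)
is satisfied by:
  {h: True, t: False}
  {t: False, h: False}
  {t: True, h: True}


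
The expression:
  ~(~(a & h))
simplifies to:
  a & h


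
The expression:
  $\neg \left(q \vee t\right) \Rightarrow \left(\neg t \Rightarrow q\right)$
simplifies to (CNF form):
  $q \vee t$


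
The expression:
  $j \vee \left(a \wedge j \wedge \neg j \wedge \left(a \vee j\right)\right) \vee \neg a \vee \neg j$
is always true.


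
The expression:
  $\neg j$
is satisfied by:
  {j: False}


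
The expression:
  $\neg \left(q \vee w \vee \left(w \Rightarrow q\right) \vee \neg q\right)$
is never true.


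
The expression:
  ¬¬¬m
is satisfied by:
  {m: False}


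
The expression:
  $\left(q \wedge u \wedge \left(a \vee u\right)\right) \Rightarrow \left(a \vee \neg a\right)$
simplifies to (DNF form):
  $\text{True}$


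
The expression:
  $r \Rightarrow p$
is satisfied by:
  {p: True, r: False}
  {r: False, p: False}
  {r: True, p: True}


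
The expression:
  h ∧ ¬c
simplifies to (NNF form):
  h ∧ ¬c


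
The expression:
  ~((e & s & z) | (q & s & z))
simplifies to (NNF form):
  ~s | ~z | (~e & ~q)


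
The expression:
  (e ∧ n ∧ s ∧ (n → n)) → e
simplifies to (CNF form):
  True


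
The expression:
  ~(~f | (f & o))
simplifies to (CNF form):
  f & ~o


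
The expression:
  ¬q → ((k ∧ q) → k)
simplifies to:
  True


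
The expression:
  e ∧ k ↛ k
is never true.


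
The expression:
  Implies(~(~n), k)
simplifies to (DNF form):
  k | ~n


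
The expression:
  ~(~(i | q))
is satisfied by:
  {i: True, q: True}
  {i: True, q: False}
  {q: True, i: False}


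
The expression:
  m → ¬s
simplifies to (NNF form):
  ¬m ∨ ¬s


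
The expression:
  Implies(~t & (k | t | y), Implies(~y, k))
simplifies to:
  True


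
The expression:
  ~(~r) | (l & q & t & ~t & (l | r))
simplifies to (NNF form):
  r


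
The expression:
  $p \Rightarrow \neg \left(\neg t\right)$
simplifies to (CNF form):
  $t \vee \neg p$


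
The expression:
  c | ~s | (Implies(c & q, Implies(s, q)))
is always true.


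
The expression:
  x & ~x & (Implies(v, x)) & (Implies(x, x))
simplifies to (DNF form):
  False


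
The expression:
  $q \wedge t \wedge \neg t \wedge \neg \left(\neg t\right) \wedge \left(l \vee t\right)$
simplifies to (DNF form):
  $\text{False}$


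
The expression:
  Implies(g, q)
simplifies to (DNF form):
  q | ~g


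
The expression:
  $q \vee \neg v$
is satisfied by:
  {q: True, v: False}
  {v: False, q: False}
  {v: True, q: True}


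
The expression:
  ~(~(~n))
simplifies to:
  ~n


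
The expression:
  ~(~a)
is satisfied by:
  {a: True}


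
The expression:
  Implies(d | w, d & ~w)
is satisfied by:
  {w: False}


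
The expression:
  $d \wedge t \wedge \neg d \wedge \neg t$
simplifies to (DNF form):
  $\text{False}$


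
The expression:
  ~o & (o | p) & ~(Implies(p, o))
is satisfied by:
  {p: True, o: False}


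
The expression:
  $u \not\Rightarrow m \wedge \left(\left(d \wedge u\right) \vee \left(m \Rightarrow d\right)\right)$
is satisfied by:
  {u: True, m: False}


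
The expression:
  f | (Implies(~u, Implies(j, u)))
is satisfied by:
  {u: True, f: True, j: False}
  {u: True, f: False, j: False}
  {f: True, u: False, j: False}
  {u: False, f: False, j: False}
  {j: True, u: True, f: True}
  {j: True, u: True, f: False}
  {j: True, f: True, u: False}


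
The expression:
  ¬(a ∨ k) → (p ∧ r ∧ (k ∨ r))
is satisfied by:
  {r: True, a: True, k: True, p: True}
  {r: True, a: True, k: True, p: False}
  {a: True, k: True, p: True, r: False}
  {a: True, k: True, p: False, r: False}
  {r: True, a: True, p: True, k: False}
  {r: True, a: True, p: False, k: False}
  {a: True, p: True, k: False, r: False}
  {a: True, p: False, k: False, r: False}
  {r: True, k: True, p: True, a: False}
  {r: True, k: True, p: False, a: False}
  {k: True, p: True, a: False, r: False}
  {k: True, a: False, p: False, r: False}
  {r: True, p: True, a: False, k: False}


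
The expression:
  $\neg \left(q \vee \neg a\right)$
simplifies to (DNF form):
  $a \wedge \neg q$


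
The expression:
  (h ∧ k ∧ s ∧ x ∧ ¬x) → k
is always true.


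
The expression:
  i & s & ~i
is never true.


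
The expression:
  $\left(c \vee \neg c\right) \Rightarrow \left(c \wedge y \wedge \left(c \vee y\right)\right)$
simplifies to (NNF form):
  $c \wedge y$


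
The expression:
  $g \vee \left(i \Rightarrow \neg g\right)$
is always true.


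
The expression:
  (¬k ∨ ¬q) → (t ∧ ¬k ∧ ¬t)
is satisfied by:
  {q: True, k: True}


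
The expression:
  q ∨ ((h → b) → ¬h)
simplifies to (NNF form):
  q ∨ ¬b ∨ ¬h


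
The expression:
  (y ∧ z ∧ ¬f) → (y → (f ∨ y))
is always true.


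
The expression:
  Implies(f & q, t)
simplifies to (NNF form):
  t | ~f | ~q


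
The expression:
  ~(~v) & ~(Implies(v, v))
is never true.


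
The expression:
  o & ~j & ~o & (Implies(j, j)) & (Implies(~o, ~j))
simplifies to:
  False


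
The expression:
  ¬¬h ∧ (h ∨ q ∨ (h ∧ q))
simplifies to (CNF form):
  h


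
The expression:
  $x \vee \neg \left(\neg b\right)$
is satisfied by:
  {b: True, x: True}
  {b: True, x: False}
  {x: True, b: False}


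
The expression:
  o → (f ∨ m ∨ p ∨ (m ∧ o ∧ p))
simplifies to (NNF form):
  f ∨ m ∨ p ∨ ¬o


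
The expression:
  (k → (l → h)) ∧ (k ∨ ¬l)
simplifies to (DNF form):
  (h ∧ k) ∨ ¬l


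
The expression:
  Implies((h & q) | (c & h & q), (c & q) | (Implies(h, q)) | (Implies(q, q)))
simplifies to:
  True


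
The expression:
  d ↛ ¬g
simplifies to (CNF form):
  d ∧ g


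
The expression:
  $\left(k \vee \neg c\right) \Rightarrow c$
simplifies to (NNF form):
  $c$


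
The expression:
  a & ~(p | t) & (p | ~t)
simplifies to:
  a & ~p & ~t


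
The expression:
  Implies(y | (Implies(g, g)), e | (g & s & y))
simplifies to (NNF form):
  e | (g & s & y)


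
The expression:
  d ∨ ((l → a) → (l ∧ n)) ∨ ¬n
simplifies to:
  d ∨ l ∨ ¬n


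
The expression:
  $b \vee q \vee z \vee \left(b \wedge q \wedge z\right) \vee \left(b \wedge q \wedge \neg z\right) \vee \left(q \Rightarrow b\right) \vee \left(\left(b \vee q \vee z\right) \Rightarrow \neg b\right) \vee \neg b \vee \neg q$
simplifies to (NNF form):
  $\text{True}$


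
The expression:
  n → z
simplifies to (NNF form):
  z ∨ ¬n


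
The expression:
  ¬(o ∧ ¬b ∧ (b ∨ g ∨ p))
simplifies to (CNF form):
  (b ∨ ¬g ∨ ¬o) ∧ (b ∨ ¬o ∨ ¬p)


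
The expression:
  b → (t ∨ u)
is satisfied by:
  {t: True, u: True, b: False}
  {t: True, u: False, b: False}
  {u: True, t: False, b: False}
  {t: False, u: False, b: False}
  {b: True, t: True, u: True}
  {b: True, t: True, u: False}
  {b: True, u: True, t: False}


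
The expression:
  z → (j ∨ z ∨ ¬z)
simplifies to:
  True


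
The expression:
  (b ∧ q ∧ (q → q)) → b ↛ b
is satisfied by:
  {q: False, b: False}
  {b: True, q: False}
  {q: True, b: False}


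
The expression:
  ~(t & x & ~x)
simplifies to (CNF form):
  True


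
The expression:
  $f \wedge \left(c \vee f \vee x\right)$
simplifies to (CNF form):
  $f$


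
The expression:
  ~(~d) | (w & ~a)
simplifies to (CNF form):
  (d | w) & (d | ~a)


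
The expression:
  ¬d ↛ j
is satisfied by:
  {d: False, j: False}


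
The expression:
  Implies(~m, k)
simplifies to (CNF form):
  k | m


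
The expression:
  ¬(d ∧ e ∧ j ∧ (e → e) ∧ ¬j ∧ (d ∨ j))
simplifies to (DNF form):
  True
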